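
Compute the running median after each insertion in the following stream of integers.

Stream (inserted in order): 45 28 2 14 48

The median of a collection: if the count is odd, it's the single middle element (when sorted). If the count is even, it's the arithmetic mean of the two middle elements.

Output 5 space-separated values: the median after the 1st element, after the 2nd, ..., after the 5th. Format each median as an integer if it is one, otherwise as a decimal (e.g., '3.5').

Step 1: insert 45 -> lo=[45] (size 1, max 45) hi=[] (size 0) -> median=45
Step 2: insert 28 -> lo=[28] (size 1, max 28) hi=[45] (size 1, min 45) -> median=36.5
Step 3: insert 2 -> lo=[2, 28] (size 2, max 28) hi=[45] (size 1, min 45) -> median=28
Step 4: insert 14 -> lo=[2, 14] (size 2, max 14) hi=[28, 45] (size 2, min 28) -> median=21
Step 5: insert 48 -> lo=[2, 14, 28] (size 3, max 28) hi=[45, 48] (size 2, min 45) -> median=28

Answer: 45 36.5 28 21 28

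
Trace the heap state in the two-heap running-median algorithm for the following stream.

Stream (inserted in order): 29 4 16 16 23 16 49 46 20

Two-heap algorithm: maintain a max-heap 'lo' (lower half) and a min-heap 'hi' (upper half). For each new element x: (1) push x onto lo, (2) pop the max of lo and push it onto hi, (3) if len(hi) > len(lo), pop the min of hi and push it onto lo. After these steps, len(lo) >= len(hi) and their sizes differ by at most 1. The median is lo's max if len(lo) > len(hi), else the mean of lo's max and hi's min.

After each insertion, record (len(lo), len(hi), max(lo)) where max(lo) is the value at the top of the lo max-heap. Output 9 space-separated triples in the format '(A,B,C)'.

Answer: (1,0,29) (1,1,4) (2,1,16) (2,2,16) (3,2,16) (3,3,16) (4,3,16) (4,4,16) (5,4,20)

Derivation:
Step 1: insert 29 -> lo=[29] hi=[] -> (len(lo)=1, len(hi)=0, max(lo)=29)
Step 2: insert 4 -> lo=[4] hi=[29] -> (len(lo)=1, len(hi)=1, max(lo)=4)
Step 3: insert 16 -> lo=[4, 16] hi=[29] -> (len(lo)=2, len(hi)=1, max(lo)=16)
Step 4: insert 16 -> lo=[4, 16] hi=[16, 29] -> (len(lo)=2, len(hi)=2, max(lo)=16)
Step 5: insert 23 -> lo=[4, 16, 16] hi=[23, 29] -> (len(lo)=3, len(hi)=2, max(lo)=16)
Step 6: insert 16 -> lo=[4, 16, 16] hi=[16, 23, 29] -> (len(lo)=3, len(hi)=3, max(lo)=16)
Step 7: insert 49 -> lo=[4, 16, 16, 16] hi=[23, 29, 49] -> (len(lo)=4, len(hi)=3, max(lo)=16)
Step 8: insert 46 -> lo=[4, 16, 16, 16] hi=[23, 29, 46, 49] -> (len(lo)=4, len(hi)=4, max(lo)=16)
Step 9: insert 20 -> lo=[4, 16, 16, 16, 20] hi=[23, 29, 46, 49] -> (len(lo)=5, len(hi)=4, max(lo)=20)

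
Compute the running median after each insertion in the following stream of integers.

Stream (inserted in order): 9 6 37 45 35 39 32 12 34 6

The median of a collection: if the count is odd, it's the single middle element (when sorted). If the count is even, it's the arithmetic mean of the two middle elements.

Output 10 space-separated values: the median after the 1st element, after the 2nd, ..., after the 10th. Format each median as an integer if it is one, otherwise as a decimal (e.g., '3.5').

Answer: 9 7.5 9 23 35 36 35 33.5 34 33

Derivation:
Step 1: insert 9 -> lo=[9] (size 1, max 9) hi=[] (size 0) -> median=9
Step 2: insert 6 -> lo=[6] (size 1, max 6) hi=[9] (size 1, min 9) -> median=7.5
Step 3: insert 37 -> lo=[6, 9] (size 2, max 9) hi=[37] (size 1, min 37) -> median=9
Step 4: insert 45 -> lo=[6, 9] (size 2, max 9) hi=[37, 45] (size 2, min 37) -> median=23
Step 5: insert 35 -> lo=[6, 9, 35] (size 3, max 35) hi=[37, 45] (size 2, min 37) -> median=35
Step 6: insert 39 -> lo=[6, 9, 35] (size 3, max 35) hi=[37, 39, 45] (size 3, min 37) -> median=36
Step 7: insert 32 -> lo=[6, 9, 32, 35] (size 4, max 35) hi=[37, 39, 45] (size 3, min 37) -> median=35
Step 8: insert 12 -> lo=[6, 9, 12, 32] (size 4, max 32) hi=[35, 37, 39, 45] (size 4, min 35) -> median=33.5
Step 9: insert 34 -> lo=[6, 9, 12, 32, 34] (size 5, max 34) hi=[35, 37, 39, 45] (size 4, min 35) -> median=34
Step 10: insert 6 -> lo=[6, 6, 9, 12, 32] (size 5, max 32) hi=[34, 35, 37, 39, 45] (size 5, min 34) -> median=33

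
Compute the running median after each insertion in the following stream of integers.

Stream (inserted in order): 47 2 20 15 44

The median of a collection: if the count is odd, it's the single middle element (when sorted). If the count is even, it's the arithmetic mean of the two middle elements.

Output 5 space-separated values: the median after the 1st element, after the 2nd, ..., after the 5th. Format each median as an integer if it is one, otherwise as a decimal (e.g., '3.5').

Step 1: insert 47 -> lo=[47] (size 1, max 47) hi=[] (size 0) -> median=47
Step 2: insert 2 -> lo=[2] (size 1, max 2) hi=[47] (size 1, min 47) -> median=24.5
Step 3: insert 20 -> lo=[2, 20] (size 2, max 20) hi=[47] (size 1, min 47) -> median=20
Step 4: insert 15 -> lo=[2, 15] (size 2, max 15) hi=[20, 47] (size 2, min 20) -> median=17.5
Step 5: insert 44 -> lo=[2, 15, 20] (size 3, max 20) hi=[44, 47] (size 2, min 44) -> median=20

Answer: 47 24.5 20 17.5 20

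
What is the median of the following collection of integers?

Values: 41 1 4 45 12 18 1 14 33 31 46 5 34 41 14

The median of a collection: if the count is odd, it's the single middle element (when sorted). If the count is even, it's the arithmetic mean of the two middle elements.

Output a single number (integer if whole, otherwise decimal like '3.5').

Step 1: insert 41 -> lo=[41] (size 1, max 41) hi=[] (size 0) -> median=41
Step 2: insert 1 -> lo=[1] (size 1, max 1) hi=[41] (size 1, min 41) -> median=21
Step 3: insert 4 -> lo=[1, 4] (size 2, max 4) hi=[41] (size 1, min 41) -> median=4
Step 4: insert 45 -> lo=[1, 4] (size 2, max 4) hi=[41, 45] (size 2, min 41) -> median=22.5
Step 5: insert 12 -> lo=[1, 4, 12] (size 3, max 12) hi=[41, 45] (size 2, min 41) -> median=12
Step 6: insert 18 -> lo=[1, 4, 12] (size 3, max 12) hi=[18, 41, 45] (size 3, min 18) -> median=15
Step 7: insert 1 -> lo=[1, 1, 4, 12] (size 4, max 12) hi=[18, 41, 45] (size 3, min 18) -> median=12
Step 8: insert 14 -> lo=[1, 1, 4, 12] (size 4, max 12) hi=[14, 18, 41, 45] (size 4, min 14) -> median=13
Step 9: insert 33 -> lo=[1, 1, 4, 12, 14] (size 5, max 14) hi=[18, 33, 41, 45] (size 4, min 18) -> median=14
Step 10: insert 31 -> lo=[1, 1, 4, 12, 14] (size 5, max 14) hi=[18, 31, 33, 41, 45] (size 5, min 18) -> median=16
Step 11: insert 46 -> lo=[1, 1, 4, 12, 14, 18] (size 6, max 18) hi=[31, 33, 41, 45, 46] (size 5, min 31) -> median=18
Step 12: insert 5 -> lo=[1, 1, 4, 5, 12, 14] (size 6, max 14) hi=[18, 31, 33, 41, 45, 46] (size 6, min 18) -> median=16
Step 13: insert 34 -> lo=[1, 1, 4, 5, 12, 14, 18] (size 7, max 18) hi=[31, 33, 34, 41, 45, 46] (size 6, min 31) -> median=18
Step 14: insert 41 -> lo=[1, 1, 4, 5, 12, 14, 18] (size 7, max 18) hi=[31, 33, 34, 41, 41, 45, 46] (size 7, min 31) -> median=24.5
Step 15: insert 14 -> lo=[1, 1, 4, 5, 12, 14, 14, 18] (size 8, max 18) hi=[31, 33, 34, 41, 41, 45, 46] (size 7, min 31) -> median=18

Answer: 18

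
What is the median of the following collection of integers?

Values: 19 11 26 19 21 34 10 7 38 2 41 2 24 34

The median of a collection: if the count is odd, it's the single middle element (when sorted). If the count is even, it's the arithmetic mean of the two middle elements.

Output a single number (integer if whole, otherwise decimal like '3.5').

Step 1: insert 19 -> lo=[19] (size 1, max 19) hi=[] (size 0) -> median=19
Step 2: insert 11 -> lo=[11] (size 1, max 11) hi=[19] (size 1, min 19) -> median=15
Step 3: insert 26 -> lo=[11, 19] (size 2, max 19) hi=[26] (size 1, min 26) -> median=19
Step 4: insert 19 -> lo=[11, 19] (size 2, max 19) hi=[19, 26] (size 2, min 19) -> median=19
Step 5: insert 21 -> lo=[11, 19, 19] (size 3, max 19) hi=[21, 26] (size 2, min 21) -> median=19
Step 6: insert 34 -> lo=[11, 19, 19] (size 3, max 19) hi=[21, 26, 34] (size 3, min 21) -> median=20
Step 7: insert 10 -> lo=[10, 11, 19, 19] (size 4, max 19) hi=[21, 26, 34] (size 3, min 21) -> median=19
Step 8: insert 7 -> lo=[7, 10, 11, 19] (size 4, max 19) hi=[19, 21, 26, 34] (size 4, min 19) -> median=19
Step 9: insert 38 -> lo=[7, 10, 11, 19, 19] (size 5, max 19) hi=[21, 26, 34, 38] (size 4, min 21) -> median=19
Step 10: insert 2 -> lo=[2, 7, 10, 11, 19] (size 5, max 19) hi=[19, 21, 26, 34, 38] (size 5, min 19) -> median=19
Step 11: insert 41 -> lo=[2, 7, 10, 11, 19, 19] (size 6, max 19) hi=[21, 26, 34, 38, 41] (size 5, min 21) -> median=19
Step 12: insert 2 -> lo=[2, 2, 7, 10, 11, 19] (size 6, max 19) hi=[19, 21, 26, 34, 38, 41] (size 6, min 19) -> median=19
Step 13: insert 24 -> lo=[2, 2, 7, 10, 11, 19, 19] (size 7, max 19) hi=[21, 24, 26, 34, 38, 41] (size 6, min 21) -> median=19
Step 14: insert 34 -> lo=[2, 2, 7, 10, 11, 19, 19] (size 7, max 19) hi=[21, 24, 26, 34, 34, 38, 41] (size 7, min 21) -> median=20

Answer: 20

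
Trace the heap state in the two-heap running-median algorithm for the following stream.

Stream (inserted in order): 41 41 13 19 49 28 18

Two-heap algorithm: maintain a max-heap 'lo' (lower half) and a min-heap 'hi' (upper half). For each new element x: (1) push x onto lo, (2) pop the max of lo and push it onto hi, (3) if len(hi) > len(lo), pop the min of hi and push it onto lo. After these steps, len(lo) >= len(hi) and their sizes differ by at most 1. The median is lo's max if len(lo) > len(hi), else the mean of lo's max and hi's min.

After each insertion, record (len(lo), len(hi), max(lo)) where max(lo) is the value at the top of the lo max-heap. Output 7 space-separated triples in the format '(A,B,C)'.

Answer: (1,0,41) (1,1,41) (2,1,41) (2,2,19) (3,2,41) (3,3,28) (4,3,28)

Derivation:
Step 1: insert 41 -> lo=[41] hi=[] -> (len(lo)=1, len(hi)=0, max(lo)=41)
Step 2: insert 41 -> lo=[41] hi=[41] -> (len(lo)=1, len(hi)=1, max(lo)=41)
Step 3: insert 13 -> lo=[13, 41] hi=[41] -> (len(lo)=2, len(hi)=1, max(lo)=41)
Step 4: insert 19 -> lo=[13, 19] hi=[41, 41] -> (len(lo)=2, len(hi)=2, max(lo)=19)
Step 5: insert 49 -> lo=[13, 19, 41] hi=[41, 49] -> (len(lo)=3, len(hi)=2, max(lo)=41)
Step 6: insert 28 -> lo=[13, 19, 28] hi=[41, 41, 49] -> (len(lo)=3, len(hi)=3, max(lo)=28)
Step 7: insert 18 -> lo=[13, 18, 19, 28] hi=[41, 41, 49] -> (len(lo)=4, len(hi)=3, max(lo)=28)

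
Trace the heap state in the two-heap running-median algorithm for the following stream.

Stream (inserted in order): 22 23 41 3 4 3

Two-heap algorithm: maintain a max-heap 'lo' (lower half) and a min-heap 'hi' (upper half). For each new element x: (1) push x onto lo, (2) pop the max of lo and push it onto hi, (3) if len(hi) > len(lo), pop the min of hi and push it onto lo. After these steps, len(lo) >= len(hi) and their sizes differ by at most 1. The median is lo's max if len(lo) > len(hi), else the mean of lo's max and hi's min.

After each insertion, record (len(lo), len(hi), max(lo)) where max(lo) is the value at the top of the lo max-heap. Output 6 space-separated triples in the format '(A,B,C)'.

Step 1: insert 22 -> lo=[22] hi=[] -> (len(lo)=1, len(hi)=0, max(lo)=22)
Step 2: insert 23 -> lo=[22] hi=[23] -> (len(lo)=1, len(hi)=1, max(lo)=22)
Step 3: insert 41 -> lo=[22, 23] hi=[41] -> (len(lo)=2, len(hi)=1, max(lo)=23)
Step 4: insert 3 -> lo=[3, 22] hi=[23, 41] -> (len(lo)=2, len(hi)=2, max(lo)=22)
Step 5: insert 4 -> lo=[3, 4, 22] hi=[23, 41] -> (len(lo)=3, len(hi)=2, max(lo)=22)
Step 6: insert 3 -> lo=[3, 3, 4] hi=[22, 23, 41] -> (len(lo)=3, len(hi)=3, max(lo)=4)

Answer: (1,0,22) (1,1,22) (2,1,23) (2,2,22) (3,2,22) (3,3,4)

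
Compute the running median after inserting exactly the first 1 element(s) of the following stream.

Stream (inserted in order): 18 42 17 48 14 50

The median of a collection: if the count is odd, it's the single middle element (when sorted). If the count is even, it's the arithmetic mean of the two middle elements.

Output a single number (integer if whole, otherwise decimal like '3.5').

Answer: 18

Derivation:
Step 1: insert 18 -> lo=[18] (size 1, max 18) hi=[] (size 0) -> median=18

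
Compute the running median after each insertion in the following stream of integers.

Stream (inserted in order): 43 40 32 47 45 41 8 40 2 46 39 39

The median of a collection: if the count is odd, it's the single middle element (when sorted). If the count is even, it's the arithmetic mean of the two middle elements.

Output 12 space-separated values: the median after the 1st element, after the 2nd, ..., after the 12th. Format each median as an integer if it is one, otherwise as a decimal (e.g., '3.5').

Answer: 43 41.5 40 41.5 43 42 41 40.5 40 40.5 40 40

Derivation:
Step 1: insert 43 -> lo=[43] (size 1, max 43) hi=[] (size 0) -> median=43
Step 2: insert 40 -> lo=[40] (size 1, max 40) hi=[43] (size 1, min 43) -> median=41.5
Step 3: insert 32 -> lo=[32, 40] (size 2, max 40) hi=[43] (size 1, min 43) -> median=40
Step 4: insert 47 -> lo=[32, 40] (size 2, max 40) hi=[43, 47] (size 2, min 43) -> median=41.5
Step 5: insert 45 -> lo=[32, 40, 43] (size 3, max 43) hi=[45, 47] (size 2, min 45) -> median=43
Step 6: insert 41 -> lo=[32, 40, 41] (size 3, max 41) hi=[43, 45, 47] (size 3, min 43) -> median=42
Step 7: insert 8 -> lo=[8, 32, 40, 41] (size 4, max 41) hi=[43, 45, 47] (size 3, min 43) -> median=41
Step 8: insert 40 -> lo=[8, 32, 40, 40] (size 4, max 40) hi=[41, 43, 45, 47] (size 4, min 41) -> median=40.5
Step 9: insert 2 -> lo=[2, 8, 32, 40, 40] (size 5, max 40) hi=[41, 43, 45, 47] (size 4, min 41) -> median=40
Step 10: insert 46 -> lo=[2, 8, 32, 40, 40] (size 5, max 40) hi=[41, 43, 45, 46, 47] (size 5, min 41) -> median=40.5
Step 11: insert 39 -> lo=[2, 8, 32, 39, 40, 40] (size 6, max 40) hi=[41, 43, 45, 46, 47] (size 5, min 41) -> median=40
Step 12: insert 39 -> lo=[2, 8, 32, 39, 39, 40] (size 6, max 40) hi=[40, 41, 43, 45, 46, 47] (size 6, min 40) -> median=40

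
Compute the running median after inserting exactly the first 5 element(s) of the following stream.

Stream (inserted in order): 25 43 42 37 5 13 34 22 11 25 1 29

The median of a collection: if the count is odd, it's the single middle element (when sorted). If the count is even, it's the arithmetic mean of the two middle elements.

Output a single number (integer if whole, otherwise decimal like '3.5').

Answer: 37

Derivation:
Step 1: insert 25 -> lo=[25] (size 1, max 25) hi=[] (size 0) -> median=25
Step 2: insert 43 -> lo=[25] (size 1, max 25) hi=[43] (size 1, min 43) -> median=34
Step 3: insert 42 -> lo=[25, 42] (size 2, max 42) hi=[43] (size 1, min 43) -> median=42
Step 4: insert 37 -> lo=[25, 37] (size 2, max 37) hi=[42, 43] (size 2, min 42) -> median=39.5
Step 5: insert 5 -> lo=[5, 25, 37] (size 3, max 37) hi=[42, 43] (size 2, min 42) -> median=37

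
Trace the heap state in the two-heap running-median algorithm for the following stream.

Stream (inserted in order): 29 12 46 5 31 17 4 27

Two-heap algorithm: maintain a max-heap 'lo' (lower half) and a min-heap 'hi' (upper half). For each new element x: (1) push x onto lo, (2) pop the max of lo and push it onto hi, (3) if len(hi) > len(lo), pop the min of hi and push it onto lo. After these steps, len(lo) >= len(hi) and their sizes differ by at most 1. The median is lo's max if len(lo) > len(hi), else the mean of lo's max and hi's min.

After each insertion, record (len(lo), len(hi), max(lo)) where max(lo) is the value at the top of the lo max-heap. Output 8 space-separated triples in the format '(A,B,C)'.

Step 1: insert 29 -> lo=[29] hi=[] -> (len(lo)=1, len(hi)=0, max(lo)=29)
Step 2: insert 12 -> lo=[12] hi=[29] -> (len(lo)=1, len(hi)=1, max(lo)=12)
Step 3: insert 46 -> lo=[12, 29] hi=[46] -> (len(lo)=2, len(hi)=1, max(lo)=29)
Step 4: insert 5 -> lo=[5, 12] hi=[29, 46] -> (len(lo)=2, len(hi)=2, max(lo)=12)
Step 5: insert 31 -> lo=[5, 12, 29] hi=[31, 46] -> (len(lo)=3, len(hi)=2, max(lo)=29)
Step 6: insert 17 -> lo=[5, 12, 17] hi=[29, 31, 46] -> (len(lo)=3, len(hi)=3, max(lo)=17)
Step 7: insert 4 -> lo=[4, 5, 12, 17] hi=[29, 31, 46] -> (len(lo)=4, len(hi)=3, max(lo)=17)
Step 8: insert 27 -> lo=[4, 5, 12, 17] hi=[27, 29, 31, 46] -> (len(lo)=4, len(hi)=4, max(lo)=17)

Answer: (1,0,29) (1,1,12) (2,1,29) (2,2,12) (3,2,29) (3,3,17) (4,3,17) (4,4,17)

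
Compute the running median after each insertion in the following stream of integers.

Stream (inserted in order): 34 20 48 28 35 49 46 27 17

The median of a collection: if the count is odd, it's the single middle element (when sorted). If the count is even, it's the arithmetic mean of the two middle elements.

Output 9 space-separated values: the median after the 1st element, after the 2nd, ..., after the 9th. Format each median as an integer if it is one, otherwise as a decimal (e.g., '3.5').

Step 1: insert 34 -> lo=[34] (size 1, max 34) hi=[] (size 0) -> median=34
Step 2: insert 20 -> lo=[20] (size 1, max 20) hi=[34] (size 1, min 34) -> median=27
Step 3: insert 48 -> lo=[20, 34] (size 2, max 34) hi=[48] (size 1, min 48) -> median=34
Step 4: insert 28 -> lo=[20, 28] (size 2, max 28) hi=[34, 48] (size 2, min 34) -> median=31
Step 5: insert 35 -> lo=[20, 28, 34] (size 3, max 34) hi=[35, 48] (size 2, min 35) -> median=34
Step 6: insert 49 -> lo=[20, 28, 34] (size 3, max 34) hi=[35, 48, 49] (size 3, min 35) -> median=34.5
Step 7: insert 46 -> lo=[20, 28, 34, 35] (size 4, max 35) hi=[46, 48, 49] (size 3, min 46) -> median=35
Step 8: insert 27 -> lo=[20, 27, 28, 34] (size 4, max 34) hi=[35, 46, 48, 49] (size 4, min 35) -> median=34.5
Step 9: insert 17 -> lo=[17, 20, 27, 28, 34] (size 5, max 34) hi=[35, 46, 48, 49] (size 4, min 35) -> median=34

Answer: 34 27 34 31 34 34.5 35 34.5 34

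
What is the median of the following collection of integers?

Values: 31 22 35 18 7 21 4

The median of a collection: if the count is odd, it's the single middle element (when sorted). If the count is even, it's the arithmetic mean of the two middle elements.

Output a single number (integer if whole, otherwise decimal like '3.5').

Step 1: insert 31 -> lo=[31] (size 1, max 31) hi=[] (size 0) -> median=31
Step 2: insert 22 -> lo=[22] (size 1, max 22) hi=[31] (size 1, min 31) -> median=26.5
Step 3: insert 35 -> lo=[22, 31] (size 2, max 31) hi=[35] (size 1, min 35) -> median=31
Step 4: insert 18 -> lo=[18, 22] (size 2, max 22) hi=[31, 35] (size 2, min 31) -> median=26.5
Step 5: insert 7 -> lo=[7, 18, 22] (size 3, max 22) hi=[31, 35] (size 2, min 31) -> median=22
Step 6: insert 21 -> lo=[7, 18, 21] (size 3, max 21) hi=[22, 31, 35] (size 3, min 22) -> median=21.5
Step 7: insert 4 -> lo=[4, 7, 18, 21] (size 4, max 21) hi=[22, 31, 35] (size 3, min 22) -> median=21

Answer: 21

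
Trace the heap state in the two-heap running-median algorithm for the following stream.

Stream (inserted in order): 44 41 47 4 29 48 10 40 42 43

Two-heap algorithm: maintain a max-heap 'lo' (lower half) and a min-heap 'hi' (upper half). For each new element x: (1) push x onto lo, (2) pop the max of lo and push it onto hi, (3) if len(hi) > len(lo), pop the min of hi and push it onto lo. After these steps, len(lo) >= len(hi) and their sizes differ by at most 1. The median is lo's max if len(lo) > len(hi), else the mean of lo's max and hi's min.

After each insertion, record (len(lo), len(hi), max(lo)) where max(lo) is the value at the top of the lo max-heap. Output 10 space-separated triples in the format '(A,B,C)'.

Step 1: insert 44 -> lo=[44] hi=[] -> (len(lo)=1, len(hi)=0, max(lo)=44)
Step 2: insert 41 -> lo=[41] hi=[44] -> (len(lo)=1, len(hi)=1, max(lo)=41)
Step 3: insert 47 -> lo=[41, 44] hi=[47] -> (len(lo)=2, len(hi)=1, max(lo)=44)
Step 4: insert 4 -> lo=[4, 41] hi=[44, 47] -> (len(lo)=2, len(hi)=2, max(lo)=41)
Step 5: insert 29 -> lo=[4, 29, 41] hi=[44, 47] -> (len(lo)=3, len(hi)=2, max(lo)=41)
Step 6: insert 48 -> lo=[4, 29, 41] hi=[44, 47, 48] -> (len(lo)=3, len(hi)=3, max(lo)=41)
Step 7: insert 10 -> lo=[4, 10, 29, 41] hi=[44, 47, 48] -> (len(lo)=4, len(hi)=3, max(lo)=41)
Step 8: insert 40 -> lo=[4, 10, 29, 40] hi=[41, 44, 47, 48] -> (len(lo)=4, len(hi)=4, max(lo)=40)
Step 9: insert 42 -> lo=[4, 10, 29, 40, 41] hi=[42, 44, 47, 48] -> (len(lo)=5, len(hi)=4, max(lo)=41)
Step 10: insert 43 -> lo=[4, 10, 29, 40, 41] hi=[42, 43, 44, 47, 48] -> (len(lo)=5, len(hi)=5, max(lo)=41)

Answer: (1,0,44) (1,1,41) (2,1,44) (2,2,41) (3,2,41) (3,3,41) (4,3,41) (4,4,40) (5,4,41) (5,5,41)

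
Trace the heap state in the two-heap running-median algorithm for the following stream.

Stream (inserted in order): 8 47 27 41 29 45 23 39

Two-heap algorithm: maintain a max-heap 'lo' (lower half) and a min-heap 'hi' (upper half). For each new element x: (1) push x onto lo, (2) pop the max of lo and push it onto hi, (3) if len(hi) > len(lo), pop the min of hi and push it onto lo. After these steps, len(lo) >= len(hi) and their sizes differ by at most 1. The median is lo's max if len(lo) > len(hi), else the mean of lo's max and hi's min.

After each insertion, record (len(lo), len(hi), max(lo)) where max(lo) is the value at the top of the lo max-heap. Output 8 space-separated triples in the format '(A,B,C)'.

Step 1: insert 8 -> lo=[8] hi=[] -> (len(lo)=1, len(hi)=0, max(lo)=8)
Step 2: insert 47 -> lo=[8] hi=[47] -> (len(lo)=1, len(hi)=1, max(lo)=8)
Step 3: insert 27 -> lo=[8, 27] hi=[47] -> (len(lo)=2, len(hi)=1, max(lo)=27)
Step 4: insert 41 -> lo=[8, 27] hi=[41, 47] -> (len(lo)=2, len(hi)=2, max(lo)=27)
Step 5: insert 29 -> lo=[8, 27, 29] hi=[41, 47] -> (len(lo)=3, len(hi)=2, max(lo)=29)
Step 6: insert 45 -> lo=[8, 27, 29] hi=[41, 45, 47] -> (len(lo)=3, len(hi)=3, max(lo)=29)
Step 7: insert 23 -> lo=[8, 23, 27, 29] hi=[41, 45, 47] -> (len(lo)=4, len(hi)=3, max(lo)=29)
Step 8: insert 39 -> lo=[8, 23, 27, 29] hi=[39, 41, 45, 47] -> (len(lo)=4, len(hi)=4, max(lo)=29)

Answer: (1,0,8) (1,1,8) (2,1,27) (2,2,27) (3,2,29) (3,3,29) (4,3,29) (4,4,29)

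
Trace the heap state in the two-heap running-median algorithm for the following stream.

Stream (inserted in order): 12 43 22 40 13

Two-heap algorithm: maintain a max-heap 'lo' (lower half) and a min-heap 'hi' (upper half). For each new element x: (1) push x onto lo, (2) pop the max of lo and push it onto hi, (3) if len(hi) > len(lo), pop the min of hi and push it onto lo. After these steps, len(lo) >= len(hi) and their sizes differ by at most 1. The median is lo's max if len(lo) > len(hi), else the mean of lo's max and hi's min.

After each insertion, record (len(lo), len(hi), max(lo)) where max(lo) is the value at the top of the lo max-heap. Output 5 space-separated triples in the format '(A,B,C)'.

Step 1: insert 12 -> lo=[12] hi=[] -> (len(lo)=1, len(hi)=0, max(lo)=12)
Step 2: insert 43 -> lo=[12] hi=[43] -> (len(lo)=1, len(hi)=1, max(lo)=12)
Step 3: insert 22 -> lo=[12, 22] hi=[43] -> (len(lo)=2, len(hi)=1, max(lo)=22)
Step 4: insert 40 -> lo=[12, 22] hi=[40, 43] -> (len(lo)=2, len(hi)=2, max(lo)=22)
Step 5: insert 13 -> lo=[12, 13, 22] hi=[40, 43] -> (len(lo)=3, len(hi)=2, max(lo)=22)

Answer: (1,0,12) (1,1,12) (2,1,22) (2,2,22) (3,2,22)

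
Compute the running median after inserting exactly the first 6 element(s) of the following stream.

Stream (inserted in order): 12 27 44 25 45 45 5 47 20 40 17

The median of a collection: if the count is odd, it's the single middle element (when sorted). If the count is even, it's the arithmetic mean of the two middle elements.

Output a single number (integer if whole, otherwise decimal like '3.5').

Answer: 35.5

Derivation:
Step 1: insert 12 -> lo=[12] (size 1, max 12) hi=[] (size 0) -> median=12
Step 2: insert 27 -> lo=[12] (size 1, max 12) hi=[27] (size 1, min 27) -> median=19.5
Step 3: insert 44 -> lo=[12, 27] (size 2, max 27) hi=[44] (size 1, min 44) -> median=27
Step 4: insert 25 -> lo=[12, 25] (size 2, max 25) hi=[27, 44] (size 2, min 27) -> median=26
Step 5: insert 45 -> lo=[12, 25, 27] (size 3, max 27) hi=[44, 45] (size 2, min 44) -> median=27
Step 6: insert 45 -> lo=[12, 25, 27] (size 3, max 27) hi=[44, 45, 45] (size 3, min 44) -> median=35.5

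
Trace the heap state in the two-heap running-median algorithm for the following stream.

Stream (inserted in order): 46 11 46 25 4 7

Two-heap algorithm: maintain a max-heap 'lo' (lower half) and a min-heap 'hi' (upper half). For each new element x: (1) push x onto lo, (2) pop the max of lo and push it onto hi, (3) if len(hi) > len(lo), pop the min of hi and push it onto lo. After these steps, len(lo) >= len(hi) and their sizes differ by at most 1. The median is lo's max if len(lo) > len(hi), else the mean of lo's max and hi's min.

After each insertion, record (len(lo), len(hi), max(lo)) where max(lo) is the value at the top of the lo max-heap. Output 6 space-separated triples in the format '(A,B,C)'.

Step 1: insert 46 -> lo=[46] hi=[] -> (len(lo)=1, len(hi)=0, max(lo)=46)
Step 2: insert 11 -> lo=[11] hi=[46] -> (len(lo)=1, len(hi)=1, max(lo)=11)
Step 3: insert 46 -> lo=[11, 46] hi=[46] -> (len(lo)=2, len(hi)=1, max(lo)=46)
Step 4: insert 25 -> lo=[11, 25] hi=[46, 46] -> (len(lo)=2, len(hi)=2, max(lo)=25)
Step 5: insert 4 -> lo=[4, 11, 25] hi=[46, 46] -> (len(lo)=3, len(hi)=2, max(lo)=25)
Step 6: insert 7 -> lo=[4, 7, 11] hi=[25, 46, 46] -> (len(lo)=3, len(hi)=3, max(lo)=11)

Answer: (1,0,46) (1,1,11) (2,1,46) (2,2,25) (3,2,25) (3,3,11)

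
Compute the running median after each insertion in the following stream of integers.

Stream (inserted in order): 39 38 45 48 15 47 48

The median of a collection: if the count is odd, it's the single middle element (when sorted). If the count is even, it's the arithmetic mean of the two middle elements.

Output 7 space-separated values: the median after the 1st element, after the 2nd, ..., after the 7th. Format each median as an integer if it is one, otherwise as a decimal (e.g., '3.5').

Step 1: insert 39 -> lo=[39] (size 1, max 39) hi=[] (size 0) -> median=39
Step 2: insert 38 -> lo=[38] (size 1, max 38) hi=[39] (size 1, min 39) -> median=38.5
Step 3: insert 45 -> lo=[38, 39] (size 2, max 39) hi=[45] (size 1, min 45) -> median=39
Step 4: insert 48 -> lo=[38, 39] (size 2, max 39) hi=[45, 48] (size 2, min 45) -> median=42
Step 5: insert 15 -> lo=[15, 38, 39] (size 3, max 39) hi=[45, 48] (size 2, min 45) -> median=39
Step 6: insert 47 -> lo=[15, 38, 39] (size 3, max 39) hi=[45, 47, 48] (size 3, min 45) -> median=42
Step 7: insert 48 -> lo=[15, 38, 39, 45] (size 4, max 45) hi=[47, 48, 48] (size 3, min 47) -> median=45

Answer: 39 38.5 39 42 39 42 45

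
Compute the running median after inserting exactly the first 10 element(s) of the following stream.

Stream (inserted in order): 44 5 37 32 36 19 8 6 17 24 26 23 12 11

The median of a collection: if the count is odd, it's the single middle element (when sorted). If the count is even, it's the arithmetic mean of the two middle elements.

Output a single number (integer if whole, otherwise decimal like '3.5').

Step 1: insert 44 -> lo=[44] (size 1, max 44) hi=[] (size 0) -> median=44
Step 2: insert 5 -> lo=[5] (size 1, max 5) hi=[44] (size 1, min 44) -> median=24.5
Step 3: insert 37 -> lo=[5, 37] (size 2, max 37) hi=[44] (size 1, min 44) -> median=37
Step 4: insert 32 -> lo=[5, 32] (size 2, max 32) hi=[37, 44] (size 2, min 37) -> median=34.5
Step 5: insert 36 -> lo=[5, 32, 36] (size 3, max 36) hi=[37, 44] (size 2, min 37) -> median=36
Step 6: insert 19 -> lo=[5, 19, 32] (size 3, max 32) hi=[36, 37, 44] (size 3, min 36) -> median=34
Step 7: insert 8 -> lo=[5, 8, 19, 32] (size 4, max 32) hi=[36, 37, 44] (size 3, min 36) -> median=32
Step 8: insert 6 -> lo=[5, 6, 8, 19] (size 4, max 19) hi=[32, 36, 37, 44] (size 4, min 32) -> median=25.5
Step 9: insert 17 -> lo=[5, 6, 8, 17, 19] (size 5, max 19) hi=[32, 36, 37, 44] (size 4, min 32) -> median=19
Step 10: insert 24 -> lo=[5, 6, 8, 17, 19] (size 5, max 19) hi=[24, 32, 36, 37, 44] (size 5, min 24) -> median=21.5

Answer: 21.5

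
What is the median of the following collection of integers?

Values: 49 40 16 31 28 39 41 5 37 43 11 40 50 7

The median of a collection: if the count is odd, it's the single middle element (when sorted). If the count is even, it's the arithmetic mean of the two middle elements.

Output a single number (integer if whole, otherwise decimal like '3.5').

Step 1: insert 49 -> lo=[49] (size 1, max 49) hi=[] (size 0) -> median=49
Step 2: insert 40 -> lo=[40] (size 1, max 40) hi=[49] (size 1, min 49) -> median=44.5
Step 3: insert 16 -> lo=[16, 40] (size 2, max 40) hi=[49] (size 1, min 49) -> median=40
Step 4: insert 31 -> lo=[16, 31] (size 2, max 31) hi=[40, 49] (size 2, min 40) -> median=35.5
Step 5: insert 28 -> lo=[16, 28, 31] (size 3, max 31) hi=[40, 49] (size 2, min 40) -> median=31
Step 6: insert 39 -> lo=[16, 28, 31] (size 3, max 31) hi=[39, 40, 49] (size 3, min 39) -> median=35
Step 7: insert 41 -> lo=[16, 28, 31, 39] (size 4, max 39) hi=[40, 41, 49] (size 3, min 40) -> median=39
Step 8: insert 5 -> lo=[5, 16, 28, 31] (size 4, max 31) hi=[39, 40, 41, 49] (size 4, min 39) -> median=35
Step 9: insert 37 -> lo=[5, 16, 28, 31, 37] (size 5, max 37) hi=[39, 40, 41, 49] (size 4, min 39) -> median=37
Step 10: insert 43 -> lo=[5, 16, 28, 31, 37] (size 5, max 37) hi=[39, 40, 41, 43, 49] (size 5, min 39) -> median=38
Step 11: insert 11 -> lo=[5, 11, 16, 28, 31, 37] (size 6, max 37) hi=[39, 40, 41, 43, 49] (size 5, min 39) -> median=37
Step 12: insert 40 -> lo=[5, 11, 16, 28, 31, 37] (size 6, max 37) hi=[39, 40, 40, 41, 43, 49] (size 6, min 39) -> median=38
Step 13: insert 50 -> lo=[5, 11, 16, 28, 31, 37, 39] (size 7, max 39) hi=[40, 40, 41, 43, 49, 50] (size 6, min 40) -> median=39
Step 14: insert 7 -> lo=[5, 7, 11, 16, 28, 31, 37] (size 7, max 37) hi=[39, 40, 40, 41, 43, 49, 50] (size 7, min 39) -> median=38

Answer: 38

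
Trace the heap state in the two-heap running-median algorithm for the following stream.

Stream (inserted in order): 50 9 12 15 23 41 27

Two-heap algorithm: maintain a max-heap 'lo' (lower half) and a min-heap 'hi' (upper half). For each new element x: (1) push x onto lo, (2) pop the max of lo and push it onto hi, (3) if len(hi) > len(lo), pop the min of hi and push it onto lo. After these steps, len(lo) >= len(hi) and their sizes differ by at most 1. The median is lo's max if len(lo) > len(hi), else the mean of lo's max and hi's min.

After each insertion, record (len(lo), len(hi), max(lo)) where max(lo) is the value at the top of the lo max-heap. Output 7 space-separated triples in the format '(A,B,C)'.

Answer: (1,0,50) (1,1,9) (2,1,12) (2,2,12) (3,2,15) (3,3,15) (4,3,23)

Derivation:
Step 1: insert 50 -> lo=[50] hi=[] -> (len(lo)=1, len(hi)=0, max(lo)=50)
Step 2: insert 9 -> lo=[9] hi=[50] -> (len(lo)=1, len(hi)=1, max(lo)=9)
Step 3: insert 12 -> lo=[9, 12] hi=[50] -> (len(lo)=2, len(hi)=1, max(lo)=12)
Step 4: insert 15 -> lo=[9, 12] hi=[15, 50] -> (len(lo)=2, len(hi)=2, max(lo)=12)
Step 5: insert 23 -> lo=[9, 12, 15] hi=[23, 50] -> (len(lo)=3, len(hi)=2, max(lo)=15)
Step 6: insert 41 -> lo=[9, 12, 15] hi=[23, 41, 50] -> (len(lo)=3, len(hi)=3, max(lo)=15)
Step 7: insert 27 -> lo=[9, 12, 15, 23] hi=[27, 41, 50] -> (len(lo)=4, len(hi)=3, max(lo)=23)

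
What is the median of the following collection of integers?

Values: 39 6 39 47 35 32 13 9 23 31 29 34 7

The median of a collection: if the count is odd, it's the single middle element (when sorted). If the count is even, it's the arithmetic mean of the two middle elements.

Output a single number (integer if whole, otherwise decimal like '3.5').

Step 1: insert 39 -> lo=[39] (size 1, max 39) hi=[] (size 0) -> median=39
Step 2: insert 6 -> lo=[6] (size 1, max 6) hi=[39] (size 1, min 39) -> median=22.5
Step 3: insert 39 -> lo=[6, 39] (size 2, max 39) hi=[39] (size 1, min 39) -> median=39
Step 4: insert 47 -> lo=[6, 39] (size 2, max 39) hi=[39, 47] (size 2, min 39) -> median=39
Step 5: insert 35 -> lo=[6, 35, 39] (size 3, max 39) hi=[39, 47] (size 2, min 39) -> median=39
Step 6: insert 32 -> lo=[6, 32, 35] (size 3, max 35) hi=[39, 39, 47] (size 3, min 39) -> median=37
Step 7: insert 13 -> lo=[6, 13, 32, 35] (size 4, max 35) hi=[39, 39, 47] (size 3, min 39) -> median=35
Step 8: insert 9 -> lo=[6, 9, 13, 32] (size 4, max 32) hi=[35, 39, 39, 47] (size 4, min 35) -> median=33.5
Step 9: insert 23 -> lo=[6, 9, 13, 23, 32] (size 5, max 32) hi=[35, 39, 39, 47] (size 4, min 35) -> median=32
Step 10: insert 31 -> lo=[6, 9, 13, 23, 31] (size 5, max 31) hi=[32, 35, 39, 39, 47] (size 5, min 32) -> median=31.5
Step 11: insert 29 -> lo=[6, 9, 13, 23, 29, 31] (size 6, max 31) hi=[32, 35, 39, 39, 47] (size 5, min 32) -> median=31
Step 12: insert 34 -> lo=[6, 9, 13, 23, 29, 31] (size 6, max 31) hi=[32, 34, 35, 39, 39, 47] (size 6, min 32) -> median=31.5
Step 13: insert 7 -> lo=[6, 7, 9, 13, 23, 29, 31] (size 7, max 31) hi=[32, 34, 35, 39, 39, 47] (size 6, min 32) -> median=31

Answer: 31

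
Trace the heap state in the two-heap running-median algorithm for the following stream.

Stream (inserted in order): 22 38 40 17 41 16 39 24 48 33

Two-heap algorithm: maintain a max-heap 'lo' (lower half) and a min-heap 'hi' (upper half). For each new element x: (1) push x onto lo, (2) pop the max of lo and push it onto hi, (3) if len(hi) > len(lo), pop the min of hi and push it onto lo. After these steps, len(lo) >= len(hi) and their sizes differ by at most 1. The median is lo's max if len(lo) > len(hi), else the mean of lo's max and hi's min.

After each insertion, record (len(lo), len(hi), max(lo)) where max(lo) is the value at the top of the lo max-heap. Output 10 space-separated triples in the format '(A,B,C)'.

Step 1: insert 22 -> lo=[22] hi=[] -> (len(lo)=1, len(hi)=0, max(lo)=22)
Step 2: insert 38 -> lo=[22] hi=[38] -> (len(lo)=1, len(hi)=1, max(lo)=22)
Step 3: insert 40 -> lo=[22, 38] hi=[40] -> (len(lo)=2, len(hi)=1, max(lo)=38)
Step 4: insert 17 -> lo=[17, 22] hi=[38, 40] -> (len(lo)=2, len(hi)=2, max(lo)=22)
Step 5: insert 41 -> lo=[17, 22, 38] hi=[40, 41] -> (len(lo)=3, len(hi)=2, max(lo)=38)
Step 6: insert 16 -> lo=[16, 17, 22] hi=[38, 40, 41] -> (len(lo)=3, len(hi)=3, max(lo)=22)
Step 7: insert 39 -> lo=[16, 17, 22, 38] hi=[39, 40, 41] -> (len(lo)=4, len(hi)=3, max(lo)=38)
Step 8: insert 24 -> lo=[16, 17, 22, 24] hi=[38, 39, 40, 41] -> (len(lo)=4, len(hi)=4, max(lo)=24)
Step 9: insert 48 -> lo=[16, 17, 22, 24, 38] hi=[39, 40, 41, 48] -> (len(lo)=5, len(hi)=4, max(lo)=38)
Step 10: insert 33 -> lo=[16, 17, 22, 24, 33] hi=[38, 39, 40, 41, 48] -> (len(lo)=5, len(hi)=5, max(lo)=33)

Answer: (1,0,22) (1,1,22) (2,1,38) (2,2,22) (3,2,38) (3,3,22) (4,3,38) (4,4,24) (5,4,38) (5,5,33)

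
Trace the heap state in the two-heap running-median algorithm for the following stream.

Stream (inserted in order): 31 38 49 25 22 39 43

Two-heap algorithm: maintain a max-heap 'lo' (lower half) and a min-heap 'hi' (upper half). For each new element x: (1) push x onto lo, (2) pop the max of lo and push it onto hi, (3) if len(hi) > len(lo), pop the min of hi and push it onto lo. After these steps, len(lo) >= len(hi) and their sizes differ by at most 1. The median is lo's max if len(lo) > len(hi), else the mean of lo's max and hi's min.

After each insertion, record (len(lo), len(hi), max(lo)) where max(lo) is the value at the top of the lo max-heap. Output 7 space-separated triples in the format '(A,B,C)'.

Answer: (1,0,31) (1,1,31) (2,1,38) (2,2,31) (3,2,31) (3,3,31) (4,3,38)

Derivation:
Step 1: insert 31 -> lo=[31] hi=[] -> (len(lo)=1, len(hi)=0, max(lo)=31)
Step 2: insert 38 -> lo=[31] hi=[38] -> (len(lo)=1, len(hi)=1, max(lo)=31)
Step 3: insert 49 -> lo=[31, 38] hi=[49] -> (len(lo)=2, len(hi)=1, max(lo)=38)
Step 4: insert 25 -> lo=[25, 31] hi=[38, 49] -> (len(lo)=2, len(hi)=2, max(lo)=31)
Step 5: insert 22 -> lo=[22, 25, 31] hi=[38, 49] -> (len(lo)=3, len(hi)=2, max(lo)=31)
Step 6: insert 39 -> lo=[22, 25, 31] hi=[38, 39, 49] -> (len(lo)=3, len(hi)=3, max(lo)=31)
Step 7: insert 43 -> lo=[22, 25, 31, 38] hi=[39, 43, 49] -> (len(lo)=4, len(hi)=3, max(lo)=38)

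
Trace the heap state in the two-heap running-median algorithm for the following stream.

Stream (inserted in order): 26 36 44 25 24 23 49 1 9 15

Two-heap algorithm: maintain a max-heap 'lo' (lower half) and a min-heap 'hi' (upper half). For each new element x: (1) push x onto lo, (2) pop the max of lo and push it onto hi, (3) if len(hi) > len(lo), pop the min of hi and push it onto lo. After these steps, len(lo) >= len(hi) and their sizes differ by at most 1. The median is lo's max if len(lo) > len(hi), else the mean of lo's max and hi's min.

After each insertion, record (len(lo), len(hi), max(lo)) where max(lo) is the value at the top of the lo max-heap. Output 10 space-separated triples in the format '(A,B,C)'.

Step 1: insert 26 -> lo=[26] hi=[] -> (len(lo)=1, len(hi)=0, max(lo)=26)
Step 2: insert 36 -> lo=[26] hi=[36] -> (len(lo)=1, len(hi)=1, max(lo)=26)
Step 3: insert 44 -> lo=[26, 36] hi=[44] -> (len(lo)=2, len(hi)=1, max(lo)=36)
Step 4: insert 25 -> lo=[25, 26] hi=[36, 44] -> (len(lo)=2, len(hi)=2, max(lo)=26)
Step 5: insert 24 -> lo=[24, 25, 26] hi=[36, 44] -> (len(lo)=3, len(hi)=2, max(lo)=26)
Step 6: insert 23 -> lo=[23, 24, 25] hi=[26, 36, 44] -> (len(lo)=3, len(hi)=3, max(lo)=25)
Step 7: insert 49 -> lo=[23, 24, 25, 26] hi=[36, 44, 49] -> (len(lo)=4, len(hi)=3, max(lo)=26)
Step 8: insert 1 -> lo=[1, 23, 24, 25] hi=[26, 36, 44, 49] -> (len(lo)=4, len(hi)=4, max(lo)=25)
Step 9: insert 9 -> lo=[1, 9, 23, 24, 25] hi=[26, 36, 44, 49] -> (len(lo)=5, len(hi)=4, max(lo)=25)
Step 10: insert 15 -> lo=[1, 9, 15, 23, 24] hi=[25, 26, 36, 44, 49] -> (len(lo)=5, len(hi)=5, max(lo)=24)

Answer: (1,0,26) (1,1,26) (2,1,36) (2,2,26) (3,2,26) (3,3,25) (4,3,26) (4,4,25) (5,4,25) (5,5,24)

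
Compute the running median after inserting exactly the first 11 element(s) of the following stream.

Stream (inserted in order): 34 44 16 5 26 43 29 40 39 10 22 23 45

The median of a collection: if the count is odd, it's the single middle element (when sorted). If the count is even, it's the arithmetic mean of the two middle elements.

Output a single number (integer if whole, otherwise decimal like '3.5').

Answer: 29

Derivation:
Step 1: insert 34 -> lo=[34] (size 1, max 34) hi=[] (size 0) -> median=34
Step 2: insert 44 -> lo=[34] (size 1, max 34) hi=[44] (size 1, min 44) -> median=39
Step 3: insert 16 -> lo=[16, 34] (size 2, max 34) hi=[44] (size 1, min 44) -> median=34
Step 4: insert 5 -> lo=[5, 16] (size 2, max 16) hi=[34, 44] (size 2, min 34) -> median=25
Step 5: insert 26 -> lo=[5, 16, 26] (size 3, max 26) hi=[34, 44] (size 2, min 34) -> median=26
Step 6: insert 43 -> lo=[5, 16, 26] (size 3, max 26) hi=[34, 43, 44] (size 3, min 34) -> median=30
Step 7: insert 29 -> lo=[5, 16, 26, 29] (size 4, max 29) hi=[34, 43, 44] (size 3, min 34) -> median=29
Step 8: insert 40 -> lo=[5, 16, 26, 29] (size 4, max 29) hi=[34, 40, 43, 44] (size 4, min 34) -> median=31.5
Step 9: insert 39 -> lo=[5, 16, 26, 29, 34] (size 5, max 34) hi=[39, 40, 43, 44] (size 4, min 39) -> median=34
Step 10: insert 10 -> lo=[5, 10, 16, 26, 29] (size 5, max 29) hi=[34, 39, 40, 43, 44] (size 5, min 34) -> median=31.5
Step 11: insert 22 -> lo=[5, 10, 16, 22, 26, 29] (size 6, max 29) hi=[34, 39, 40, 43, 44] (size 5, min 34) -> median=29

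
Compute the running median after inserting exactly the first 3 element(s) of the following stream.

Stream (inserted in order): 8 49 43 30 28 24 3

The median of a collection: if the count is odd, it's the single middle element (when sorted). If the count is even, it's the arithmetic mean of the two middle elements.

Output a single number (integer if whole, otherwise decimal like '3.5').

Answer: 43

Derivation:
Step 1: insert 8 -> lo=[8] (size 1, max 8) hi=[] (size 0) -> median=8
Step 2: insert 49 -> lo=[8] (size 1, max 8) hi=[49] (size 1, min 49) -> median=28.5
Step 3: insert 43 -> lo=[8, 43] (size 2, max 43) hi=[49] (size 1, min 49) -> median=43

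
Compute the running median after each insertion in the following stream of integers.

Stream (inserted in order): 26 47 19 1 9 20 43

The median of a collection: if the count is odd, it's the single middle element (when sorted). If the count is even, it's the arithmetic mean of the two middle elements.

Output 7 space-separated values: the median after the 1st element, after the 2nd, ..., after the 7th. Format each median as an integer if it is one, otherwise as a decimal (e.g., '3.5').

Answer: 26 36.5 26 22.5 19 19.5 20

Derivation:
Step 1: insert 26 -> lo=[26] (size 1, max 26) hi=[] (size 0) -> median=26
Step 2: insert 47 -> lo=[26] (size 1, max 26) hi=[47] (size 1, min 47) -> median=36.5
Step 3: insert 19 -> lo=[19, 26] (size 2, max 26) hi=[47] (size 1, min 47) -> median=26
Step 4: insert 1 -> lo=[1, 19] (size 2, max 19) hi=[26, 47] (size 2, min 26) -> median=22.5
Step 5: insert 9 -> lo=[1, 9, 19] (size 3, max 19) hi=[26, 47] (size 2, min 26) -> median=19
Step 6: insert 20 -> lo=[1, 9, 19] (size 3, max 19) hi=[20, 26, 47] (size 3, min 20) -> median=19.5
Step 7: insert 43 -> lo=[1, 9, 19, 20] (size 4, max 20) hi=[26, 43, 47] (size 3, min 26) -> median=20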